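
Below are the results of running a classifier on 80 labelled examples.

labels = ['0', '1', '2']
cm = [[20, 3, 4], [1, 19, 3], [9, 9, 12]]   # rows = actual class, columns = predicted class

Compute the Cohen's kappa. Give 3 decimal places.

Observed agreement pₒ = trace/N = 51/80 = 0.6375
Expected agreement pₑ = Σ (rowᵢ·colᵢ)/N² = (27·30 + 23·31 + 30·19)/80² = 0.3270
κ = (pₒ − pₑ)/(1 − pₑ) = (0.6375 − 0.3270)/(1 − 0.3270) = 0.461

0.461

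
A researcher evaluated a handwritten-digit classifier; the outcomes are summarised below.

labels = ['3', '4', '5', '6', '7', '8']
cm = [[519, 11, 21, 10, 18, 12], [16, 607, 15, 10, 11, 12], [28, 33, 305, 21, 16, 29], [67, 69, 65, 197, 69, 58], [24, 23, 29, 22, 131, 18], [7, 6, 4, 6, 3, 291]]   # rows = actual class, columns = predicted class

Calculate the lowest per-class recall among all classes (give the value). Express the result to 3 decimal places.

0.375

Per-class recall (TP/(TP+FN)):
  3: TP=519, FN=11+21+10+18+12=72 → 519/591 = 0.8782
  4: TP=607, FN=16+15+10+11+12=64 → 607/671 = 0.9046
  5: TP=305, FN=28+33+21+16+29=127 → 305/432 = 0.7060
  6: TP=197, FN=67+69+65+69+58=328 → 197/525 = 0.3752
  7: TP=131, FN=24+23+29+22+18=116 → 131/247 = 0.5304
  8: TP=291, FN=7+6+4+6+3=26 → 291/317 = 0.9180
Lowest is class '6' with recall = 0.375.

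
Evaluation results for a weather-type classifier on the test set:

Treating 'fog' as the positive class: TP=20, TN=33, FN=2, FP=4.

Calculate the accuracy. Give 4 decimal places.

0.8983

Accuracy = (TP+TN)/N = (20+33)/59 = 0.8983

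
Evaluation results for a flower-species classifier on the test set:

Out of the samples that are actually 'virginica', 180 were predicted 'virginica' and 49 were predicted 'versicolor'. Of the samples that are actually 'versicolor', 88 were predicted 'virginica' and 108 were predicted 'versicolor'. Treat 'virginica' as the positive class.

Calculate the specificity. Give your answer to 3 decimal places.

0.551

Specificity = TN/(TN+FP) = 108/(108+88) = 0.551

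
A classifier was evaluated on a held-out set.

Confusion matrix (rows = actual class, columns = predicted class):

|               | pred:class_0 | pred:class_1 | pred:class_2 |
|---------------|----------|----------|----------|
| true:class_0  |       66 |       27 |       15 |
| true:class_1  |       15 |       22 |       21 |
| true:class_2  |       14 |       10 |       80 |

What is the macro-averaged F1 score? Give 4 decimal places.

Per-class F1 score (2·TP/(2·TP+FP+FN)):
  class_0: TP=66, FP=15+14=29, FN=27+15=42 → 132/203 = 0.65025
  class_1: TP=22, FP=27+10=37, FN=15+21=36 → 44/117 = 0.37607
  class_2: TP=80, FP=15+21=36, FN=14+10=24 → 160/220 = 0.72727
Macro-F1 score = mean = (0.65025 + 0.37607 + 0.72727) / 3 = 0.5845

0.5845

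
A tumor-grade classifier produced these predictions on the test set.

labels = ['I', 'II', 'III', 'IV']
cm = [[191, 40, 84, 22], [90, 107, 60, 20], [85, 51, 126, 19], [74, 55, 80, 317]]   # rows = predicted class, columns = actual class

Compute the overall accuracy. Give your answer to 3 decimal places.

Accuracy = trace / total = (191+107+126+317=741) / 1421 = 741/1421 = 0.521

0.521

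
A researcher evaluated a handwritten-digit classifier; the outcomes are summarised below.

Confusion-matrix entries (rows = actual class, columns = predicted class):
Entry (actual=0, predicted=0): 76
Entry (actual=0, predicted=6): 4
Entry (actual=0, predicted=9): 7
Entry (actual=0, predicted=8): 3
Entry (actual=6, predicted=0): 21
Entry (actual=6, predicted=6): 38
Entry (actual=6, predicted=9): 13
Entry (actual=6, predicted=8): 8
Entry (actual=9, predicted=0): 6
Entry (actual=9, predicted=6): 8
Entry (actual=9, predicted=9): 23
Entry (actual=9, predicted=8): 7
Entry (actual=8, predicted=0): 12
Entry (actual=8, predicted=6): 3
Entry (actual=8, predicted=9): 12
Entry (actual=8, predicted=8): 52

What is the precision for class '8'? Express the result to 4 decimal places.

precision = TP/(TP+FP).
8: TP=52, FP=3+8+7=18 → 52/70 = 0.74286

0.7429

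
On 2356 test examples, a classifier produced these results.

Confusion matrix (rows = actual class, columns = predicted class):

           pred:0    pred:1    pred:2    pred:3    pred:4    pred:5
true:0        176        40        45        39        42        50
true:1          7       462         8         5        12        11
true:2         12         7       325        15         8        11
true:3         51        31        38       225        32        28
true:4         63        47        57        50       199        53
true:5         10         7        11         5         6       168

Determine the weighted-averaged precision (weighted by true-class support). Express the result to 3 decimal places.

0.659

Per-class precision (TP/(TP+FP)):
  0: TP=176, FP=7+12+51+63+10=143 → 176/319 = 0.5517
  1: TP=462, FP=40+7+31+47+7=132 → 462/594 = 0.7778
  2: TP=325, FP=45+8+38+57+11=159 → 325/484 = 0.6715
  3: TP=225, FP=39+5+15+50+5=114 → 225/339 = 0.6637
  4: TP=199, FP=42+12+8+32+6=100 → 199/299 = 0.6656
  5: TP=168, FP=50+11+11+28+53=153 → 168/321 = 0.5234
Weighted-precision = Σ (supportᵢ/N)·precisionᵢ with N=2356: (392/2356)·0.5517 + (505/2356)·0.7778 + (378/2356)·0.6715 + (405/2356)·0.6637 + (469/2356)·0.6656 + (207/2356)·0.5234 = 0.659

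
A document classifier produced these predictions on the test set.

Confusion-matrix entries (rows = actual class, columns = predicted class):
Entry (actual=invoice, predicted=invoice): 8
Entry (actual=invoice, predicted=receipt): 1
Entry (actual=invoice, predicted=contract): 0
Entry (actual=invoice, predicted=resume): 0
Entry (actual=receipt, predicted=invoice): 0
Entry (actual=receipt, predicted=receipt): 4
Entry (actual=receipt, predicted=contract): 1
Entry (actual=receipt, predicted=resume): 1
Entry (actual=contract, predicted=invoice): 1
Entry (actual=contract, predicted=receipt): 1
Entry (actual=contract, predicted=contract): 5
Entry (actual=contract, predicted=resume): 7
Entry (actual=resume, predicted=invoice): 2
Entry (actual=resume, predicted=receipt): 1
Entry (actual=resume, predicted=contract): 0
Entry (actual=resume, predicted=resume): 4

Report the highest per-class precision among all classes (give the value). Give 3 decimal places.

Per-class precision (TP/(TP+FP)):
  invoice: TP=8, FP=0+1+2=3 → 8/11 = 0.7273
  receipt: TP=4, FP=1+1+1=3 → 4/7 = 0.5714
  contract: TP=5, FP=0+1+0=1 → 5/6 = 0.8333
  resume: TP=4, FP=0+1+7=8 → 4/12 = 0.3333
Highest is class 'contract' with precision = 0.833.

0.833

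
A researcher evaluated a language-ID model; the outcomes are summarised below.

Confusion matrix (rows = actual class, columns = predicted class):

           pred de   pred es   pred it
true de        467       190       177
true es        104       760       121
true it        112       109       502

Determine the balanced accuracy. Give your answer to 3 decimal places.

0.675

Balanced accuracy = mean of per-class recall.
  de: recall = 467/834 = 0.5600
  es: recall = 760/985 = 0.7716
  it: recall = 502/723 = 0.6943
Mean = (0.5600 + 0.7716 + 0.6943) / 3 = 0.675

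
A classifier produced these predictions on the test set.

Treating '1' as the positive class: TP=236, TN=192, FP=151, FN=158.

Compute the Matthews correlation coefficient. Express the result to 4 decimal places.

0.1586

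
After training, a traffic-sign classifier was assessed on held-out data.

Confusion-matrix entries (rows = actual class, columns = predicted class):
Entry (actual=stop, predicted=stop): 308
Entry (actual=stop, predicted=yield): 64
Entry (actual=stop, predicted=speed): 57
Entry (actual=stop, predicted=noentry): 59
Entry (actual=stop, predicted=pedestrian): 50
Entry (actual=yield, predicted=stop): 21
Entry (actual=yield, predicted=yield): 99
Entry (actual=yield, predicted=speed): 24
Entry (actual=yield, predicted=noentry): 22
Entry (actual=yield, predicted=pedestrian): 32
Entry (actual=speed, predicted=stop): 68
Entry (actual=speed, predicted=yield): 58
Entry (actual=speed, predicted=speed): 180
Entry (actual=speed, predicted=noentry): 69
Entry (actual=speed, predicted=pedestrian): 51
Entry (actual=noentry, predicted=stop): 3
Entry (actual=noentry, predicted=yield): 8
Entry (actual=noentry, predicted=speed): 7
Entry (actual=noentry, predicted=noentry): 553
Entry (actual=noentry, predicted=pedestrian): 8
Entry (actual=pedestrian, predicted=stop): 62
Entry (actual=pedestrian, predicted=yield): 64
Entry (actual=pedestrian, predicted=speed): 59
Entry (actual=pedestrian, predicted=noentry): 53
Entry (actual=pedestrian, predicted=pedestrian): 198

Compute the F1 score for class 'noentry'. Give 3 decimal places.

0.828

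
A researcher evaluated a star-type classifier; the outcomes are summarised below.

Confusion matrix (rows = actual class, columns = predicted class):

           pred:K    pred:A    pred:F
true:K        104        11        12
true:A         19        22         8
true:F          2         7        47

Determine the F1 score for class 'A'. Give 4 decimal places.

0.4944

Take TP from the diagonal, FP from the rest of the 'A' prediction marginal, FN from the rest of the 'A' actual marginal.
F1 score = 2·TP/(2·TP+FP+FN).
A: TP=22, FP=11+7=18, FN=19+8=27 → 44/89 = 0.49438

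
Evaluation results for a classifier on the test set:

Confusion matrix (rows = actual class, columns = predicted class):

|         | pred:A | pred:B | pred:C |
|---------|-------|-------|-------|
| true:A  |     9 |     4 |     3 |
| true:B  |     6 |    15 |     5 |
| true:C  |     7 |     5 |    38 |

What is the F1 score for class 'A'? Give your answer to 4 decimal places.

0.4737

Treat 'A' as positive and all other classes as negative.
F1 score = 2·TP/(2·TP+FP+FN).
A: TP=9, FP=6+7=13, FN=4+3=7 → 18/38 = 0.47368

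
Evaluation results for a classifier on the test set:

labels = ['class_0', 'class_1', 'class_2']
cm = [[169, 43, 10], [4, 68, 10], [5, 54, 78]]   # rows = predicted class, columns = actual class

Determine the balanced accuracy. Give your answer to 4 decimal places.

0.7192

Balanced accuracy = mean of per-class recall.
  class_0: recall = 169/178 = 0.94944
  class_1: recall = 68/165 = 0.41212
  class_2: recall = 78/98 = 0.79592
Mean = (0.94944 + 0.41212 + 0.79592) / 3 = 0.7192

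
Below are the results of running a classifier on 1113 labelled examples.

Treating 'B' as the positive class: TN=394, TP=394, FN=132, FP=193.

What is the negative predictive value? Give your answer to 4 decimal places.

NPV = TN/(TN+FN) = 394/(394+132) = 0.7490

0.7490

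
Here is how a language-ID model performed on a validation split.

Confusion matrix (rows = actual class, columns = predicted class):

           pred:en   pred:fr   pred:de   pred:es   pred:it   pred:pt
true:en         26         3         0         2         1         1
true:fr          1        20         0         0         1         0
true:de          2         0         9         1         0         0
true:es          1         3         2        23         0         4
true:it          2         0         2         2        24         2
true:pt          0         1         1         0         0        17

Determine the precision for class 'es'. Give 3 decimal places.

Treat 'es' as positive and all other classes as negative.
precision = TP/(TP+FP).
es: TP=23, FP=2+0+1+2+0=5 → 23/28 = 0.8214

0.821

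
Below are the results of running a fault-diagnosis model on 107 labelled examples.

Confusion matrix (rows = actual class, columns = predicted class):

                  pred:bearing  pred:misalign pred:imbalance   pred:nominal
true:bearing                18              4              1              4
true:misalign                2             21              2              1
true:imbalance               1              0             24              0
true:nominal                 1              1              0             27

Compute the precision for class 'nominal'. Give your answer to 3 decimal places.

0.844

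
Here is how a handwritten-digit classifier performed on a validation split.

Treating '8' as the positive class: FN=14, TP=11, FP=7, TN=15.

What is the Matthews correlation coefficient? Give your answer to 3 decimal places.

MCC = (TP·TN − FP·FN) / √((TP+FP)(TP+FN)(TN+FP)(TN+FN))
Numerator = 11·15 − 7·14 = 67
Denominator = √(18·25·22·29) = √287100 = 535.8171
MCC = 67 / 535.8171 = 0.125

0.125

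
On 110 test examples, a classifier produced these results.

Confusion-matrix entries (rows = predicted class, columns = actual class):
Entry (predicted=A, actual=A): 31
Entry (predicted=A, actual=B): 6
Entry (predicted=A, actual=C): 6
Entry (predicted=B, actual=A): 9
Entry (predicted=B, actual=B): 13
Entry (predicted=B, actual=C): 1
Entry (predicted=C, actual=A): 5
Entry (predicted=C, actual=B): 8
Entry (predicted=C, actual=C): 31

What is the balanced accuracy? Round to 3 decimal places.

Balanced accuracy = mean of per-class recall.
  A: recall = 31/45 = 0.6889
  B: recall = 13/27 = 0.4815
  C: recall = 31/38 = 0.8158
Mean = (0.6889 + 0.4815 + 0.8158) / 3 = 0.662

0.662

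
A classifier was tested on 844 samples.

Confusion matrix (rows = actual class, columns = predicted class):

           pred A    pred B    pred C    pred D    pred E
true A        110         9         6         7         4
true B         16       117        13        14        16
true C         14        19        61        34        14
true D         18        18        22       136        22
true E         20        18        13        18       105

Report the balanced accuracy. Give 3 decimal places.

Balanced accuracy = mean of per-class recall.
  A: recall = 110/136 = 0.8088
  B: recall = 117/176 = 0.6648
  C: recall = 61/142 = 0.4296
  D: recall = 136/216 = 0.6296
  E: recall = 105/174 = 0.6034
Mean = (0.8088 + 0.6648 + 0.4296 + 0.6296 + 0.6034) / 5 = 0.627

0.627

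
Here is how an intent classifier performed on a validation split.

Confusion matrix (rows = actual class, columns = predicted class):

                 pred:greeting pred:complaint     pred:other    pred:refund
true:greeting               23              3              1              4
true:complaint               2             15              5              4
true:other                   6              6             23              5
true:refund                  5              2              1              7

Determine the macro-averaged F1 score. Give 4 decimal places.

0.5802

Per-class F1 score (2·TP/(2·TP+FP+FN)):
  greeting: TP=23, FP=2+6+5=13, FN=3+1+4=8 → 46/67 = 0.68657
  complaint: TP=15, FP=3+6+2=11, FN=2+5+4=11 → 30/52 = 0.57692
  other: TP=23, FP=1+5+1=7, FN=6+6+5=17 → 46/70 = 0.65714
  refund: TP=7, FP=4+4+5=13, FN=5+2+1=8 → 14/35 = 0.40000
Macro-F1 score = mean = (0.68657 + 0.57692 + 0.65714 + 0.40000) / 4 = 0.5802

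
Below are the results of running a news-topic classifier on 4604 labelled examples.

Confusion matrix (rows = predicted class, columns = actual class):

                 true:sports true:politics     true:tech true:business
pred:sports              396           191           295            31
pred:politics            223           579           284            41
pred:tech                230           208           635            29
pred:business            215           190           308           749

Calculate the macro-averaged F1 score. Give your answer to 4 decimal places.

0.5093

Per-class F1 score (2·TP/(2·TP+FP+FN)):
  sports: TP=396, FP=191+295+31=517, FN=223+230+215=668 → 792/1977 = 0.40061
  politics: TP=579, FP=223+284+41=548, FN=191+208+190=589 → 1158/2295 = 0.50458
  tech: TP=635, FP=230+208+29=467, FN=295+284+308=887 → 1270/2624 = 0.48399
  business: TP=749, FP=215+190+308=713, FN=31+41+29=101 → 1498/2312 = 0.64792
Macro-F1 score = mean = (0.40061 + 0.50458 + 0.48399 + 0.64792) / 4 = 0.5093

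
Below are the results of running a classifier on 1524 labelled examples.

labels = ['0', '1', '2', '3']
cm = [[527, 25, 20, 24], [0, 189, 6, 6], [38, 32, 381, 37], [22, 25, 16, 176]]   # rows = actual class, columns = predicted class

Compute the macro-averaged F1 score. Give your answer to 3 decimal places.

Per-class F1 score (2·TP/(2·TP+FP+FN)):
  0: TP=527, FP=0+38+22=60, FN=25+20+24=69 → 1054/1183 = 0.8910
  1: TP=189, FP=25+32+25=82, FN=0+6+6=12 → 378/472 = 0.8008
  2: TP=381, FP=20+6+16=42, FN=38+32+37=107 → 762/911 = 0.8364
  3: TP=176, FP=24+6+37=67, FN=22+25+16=63 → 352/482 = 0.7303
Macro-F1 score = mean = (0.8910 + 0.8008 + 0.8364 + 0.7303) / 4 = 0.815

0.815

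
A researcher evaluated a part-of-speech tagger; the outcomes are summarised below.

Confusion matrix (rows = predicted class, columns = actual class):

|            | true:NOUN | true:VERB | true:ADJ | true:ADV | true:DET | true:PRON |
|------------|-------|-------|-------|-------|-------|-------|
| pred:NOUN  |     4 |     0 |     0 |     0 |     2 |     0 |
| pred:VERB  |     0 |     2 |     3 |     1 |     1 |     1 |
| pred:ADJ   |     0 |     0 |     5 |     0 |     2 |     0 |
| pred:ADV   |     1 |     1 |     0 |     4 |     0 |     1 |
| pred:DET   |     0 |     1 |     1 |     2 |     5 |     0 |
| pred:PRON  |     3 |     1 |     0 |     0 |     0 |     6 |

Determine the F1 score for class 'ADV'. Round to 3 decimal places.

F1 score = 2·TP/(2·TP+FP+FN).
ADV: TP=4, FP=1+1+0+0+1=3, FN=0+1+0+2+0=3 → 8/14 = 0.5714

0.571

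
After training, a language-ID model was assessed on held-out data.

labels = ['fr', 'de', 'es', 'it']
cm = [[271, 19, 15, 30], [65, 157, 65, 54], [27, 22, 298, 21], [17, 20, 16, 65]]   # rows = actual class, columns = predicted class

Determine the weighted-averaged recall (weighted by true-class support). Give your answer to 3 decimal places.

0.681

Per-class recall (TP/(TP+FN)):
  fr: TP=271, FN=19+15+30=64 → 271/335 = 0.8090
  de: TP=157, FN=65+65+54=184 → 157/341 = 0.4604
  es: TP=298, FN=27+22+21=70 → 298/368 = 0.8098
  it: TP=65, FN=17+20+16=53 → 65/118 = 0.5508
Weighted-recall = Σ (supportᵢ/N)·recallᵢ with N=1162: (335/1162)·0.8090 + (341/1162)·0.4604 + (368/1162)·0.8098 + (118/1162)·0.5508 = 0.681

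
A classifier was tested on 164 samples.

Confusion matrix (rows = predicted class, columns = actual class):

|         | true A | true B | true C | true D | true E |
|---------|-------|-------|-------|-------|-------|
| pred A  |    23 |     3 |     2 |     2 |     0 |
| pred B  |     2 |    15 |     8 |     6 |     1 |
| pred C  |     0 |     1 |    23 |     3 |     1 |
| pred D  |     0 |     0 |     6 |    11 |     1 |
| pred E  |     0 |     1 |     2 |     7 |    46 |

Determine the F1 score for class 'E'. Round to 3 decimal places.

0.876

One-vs-rest for 'E': TP = diagonal; FP = other classes predicted 'E'; FN = 'E' predicted as other.
F1 score = 2·TP/(2·TP+FP+FN).
E: TP=46, FP=0+1+2+7=10, FN=0+1+1+1=3 → 92/105 = 0.8762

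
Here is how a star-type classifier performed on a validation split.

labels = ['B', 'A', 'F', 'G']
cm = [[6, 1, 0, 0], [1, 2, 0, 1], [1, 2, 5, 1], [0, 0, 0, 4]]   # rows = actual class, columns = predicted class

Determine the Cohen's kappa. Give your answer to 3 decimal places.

Observed agreement pₒ = trace/N = 17/24 = 0.7083
Expected agreement pₑ = Σ (rowᵢ·colᵢ)/N² = (7·8 + 4·5 + 9·5 + 4·6)/24² = 0.2517
κ = (pₒ − pₑ)/(1 − pₑ) = (0.7083 − 0.2517)/(1 − 0.2517) = 0.610

0.610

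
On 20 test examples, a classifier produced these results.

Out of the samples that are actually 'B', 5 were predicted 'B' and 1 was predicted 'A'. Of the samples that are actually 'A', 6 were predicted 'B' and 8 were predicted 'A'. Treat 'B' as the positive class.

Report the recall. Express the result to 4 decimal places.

0.8333

Recall = TP/(TP+FN) = 5/(5+1) = 5/6 = 0.8333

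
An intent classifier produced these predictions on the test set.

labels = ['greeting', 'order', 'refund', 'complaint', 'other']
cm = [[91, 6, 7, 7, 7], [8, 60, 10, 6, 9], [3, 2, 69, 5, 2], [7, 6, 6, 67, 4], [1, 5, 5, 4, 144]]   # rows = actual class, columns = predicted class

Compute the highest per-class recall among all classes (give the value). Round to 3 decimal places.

0.906

Per-class recall (TP/(TP+FN)):
  greeting: TP=91, FN=6+7+7+7=27 → 91/118 = 0.7712
  order: TP=60, FN=8+10+6+9=33 → 60/93 = 0.6452
  refund: TP=69, FN=3+2+5+2=12 → 69/81 = 0.8519
  complaint: TP=67, FN=7+6+6+4=23 → 67/90 = 0.7444
  other: TP=144, FN=1+5+5+4=15 → 144/159 = 0.9057
Highest is class 'other' with recall = 0.906.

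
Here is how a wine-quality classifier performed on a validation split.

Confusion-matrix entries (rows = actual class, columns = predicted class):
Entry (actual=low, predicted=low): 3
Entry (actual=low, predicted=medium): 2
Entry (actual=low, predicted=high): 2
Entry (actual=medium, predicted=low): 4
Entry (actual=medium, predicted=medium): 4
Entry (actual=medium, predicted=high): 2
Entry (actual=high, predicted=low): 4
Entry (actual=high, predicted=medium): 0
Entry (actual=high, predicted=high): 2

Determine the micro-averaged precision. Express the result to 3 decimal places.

Micro-averaging pools counts across classes: ΣTP=9, ΣFP=14, ΣFN=14.
Micro-precision = TP/(TP+FP) on pooled counts = 0.391 (equals overall accuracy in single-label multiclass).

0.391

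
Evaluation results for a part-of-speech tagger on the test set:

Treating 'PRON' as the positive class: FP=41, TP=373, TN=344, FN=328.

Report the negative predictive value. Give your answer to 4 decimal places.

NPV = TN/(TN+FN) = 344/(344+328) = 0.5119

0.5119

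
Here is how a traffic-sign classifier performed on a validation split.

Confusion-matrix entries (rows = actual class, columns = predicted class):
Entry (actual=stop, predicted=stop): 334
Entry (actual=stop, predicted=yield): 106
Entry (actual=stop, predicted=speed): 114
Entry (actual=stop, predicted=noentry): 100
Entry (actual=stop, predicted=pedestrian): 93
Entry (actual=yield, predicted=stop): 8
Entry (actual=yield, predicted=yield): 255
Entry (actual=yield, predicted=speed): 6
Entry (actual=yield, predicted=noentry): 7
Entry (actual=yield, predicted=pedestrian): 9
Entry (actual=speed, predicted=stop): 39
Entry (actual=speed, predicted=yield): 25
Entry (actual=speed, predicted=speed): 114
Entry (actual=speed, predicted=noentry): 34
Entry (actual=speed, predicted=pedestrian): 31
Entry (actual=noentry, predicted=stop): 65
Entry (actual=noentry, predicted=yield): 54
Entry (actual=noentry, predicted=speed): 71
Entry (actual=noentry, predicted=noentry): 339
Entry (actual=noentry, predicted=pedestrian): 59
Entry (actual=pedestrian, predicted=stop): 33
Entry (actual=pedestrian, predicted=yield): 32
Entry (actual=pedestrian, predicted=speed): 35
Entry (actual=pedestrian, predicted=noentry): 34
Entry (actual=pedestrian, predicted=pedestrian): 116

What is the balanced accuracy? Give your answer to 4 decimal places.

Balanced accuracy = mean of per-class recall.
  stop: recall = 334/747 = 0.44712
  yield: recall = 255/285 = 0.89474
  speed: recall = 114/243 = 0.46914
  noentry: recall = 339/588 = 0.57653
  pedestrian: recall = 116/250 = 0.46400
Mean = (0.44712 + 0.89474 + 0.46914 + 0.57653 + 0.46400) / 5 = 0.5703

0.5703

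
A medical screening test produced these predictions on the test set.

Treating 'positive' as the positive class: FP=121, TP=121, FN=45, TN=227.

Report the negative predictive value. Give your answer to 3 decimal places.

0.835

NPV = TN/(TN+FN) = 227/(227+45) = 0.835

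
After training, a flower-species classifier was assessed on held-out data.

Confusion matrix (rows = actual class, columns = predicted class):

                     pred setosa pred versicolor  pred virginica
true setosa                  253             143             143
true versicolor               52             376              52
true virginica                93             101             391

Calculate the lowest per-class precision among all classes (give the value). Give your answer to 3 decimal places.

Per-class precision (TP/(TP+FP)):
  setosa: TP=253, FP=52+93=145 → 253/398 = 0.6357
  versicolor: TP=376, FP=143+101=244 → 376/620 = 0.6065
  virginica: TP=391, FP=143+52=195 → 391/586 = 0.6672
Lowest is class 'versicolor' with precision = 0.606.

0.606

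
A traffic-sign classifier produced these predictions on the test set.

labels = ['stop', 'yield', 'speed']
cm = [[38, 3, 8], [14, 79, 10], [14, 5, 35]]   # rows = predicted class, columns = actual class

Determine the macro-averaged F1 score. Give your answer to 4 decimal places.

0.7156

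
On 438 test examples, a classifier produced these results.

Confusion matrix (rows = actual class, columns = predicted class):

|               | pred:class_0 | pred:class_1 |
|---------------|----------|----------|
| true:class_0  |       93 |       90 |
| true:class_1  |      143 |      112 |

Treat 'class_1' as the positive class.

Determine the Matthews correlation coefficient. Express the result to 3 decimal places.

-0.052

MCC = (TP·TN − FP·FN) / √((TP+FP)(TP+FN)(TN+FP)(TN+FN))
Numerator = 112·93 − 90·143 = -2454
Denominator = √(202·255·183·236) = √2224613880 = 47165.8126
MCC = -2454 / 47165.8126 = -0.052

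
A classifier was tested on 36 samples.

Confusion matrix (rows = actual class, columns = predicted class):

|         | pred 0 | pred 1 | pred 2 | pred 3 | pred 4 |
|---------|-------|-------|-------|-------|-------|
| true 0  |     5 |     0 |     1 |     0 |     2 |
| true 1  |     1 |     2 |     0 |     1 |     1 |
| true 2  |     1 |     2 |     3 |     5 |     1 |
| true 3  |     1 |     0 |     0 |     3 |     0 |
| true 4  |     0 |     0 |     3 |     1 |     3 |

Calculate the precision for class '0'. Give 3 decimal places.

0.625

Take TP from the diagonal, FP from the rest of the '0' prediction marginal, FN from the rest of the '0' actual marginal.
precision = TP/(TP+FP).
0: TP=5, FP=1+1+1+0=3 → 5/8 = 0.6250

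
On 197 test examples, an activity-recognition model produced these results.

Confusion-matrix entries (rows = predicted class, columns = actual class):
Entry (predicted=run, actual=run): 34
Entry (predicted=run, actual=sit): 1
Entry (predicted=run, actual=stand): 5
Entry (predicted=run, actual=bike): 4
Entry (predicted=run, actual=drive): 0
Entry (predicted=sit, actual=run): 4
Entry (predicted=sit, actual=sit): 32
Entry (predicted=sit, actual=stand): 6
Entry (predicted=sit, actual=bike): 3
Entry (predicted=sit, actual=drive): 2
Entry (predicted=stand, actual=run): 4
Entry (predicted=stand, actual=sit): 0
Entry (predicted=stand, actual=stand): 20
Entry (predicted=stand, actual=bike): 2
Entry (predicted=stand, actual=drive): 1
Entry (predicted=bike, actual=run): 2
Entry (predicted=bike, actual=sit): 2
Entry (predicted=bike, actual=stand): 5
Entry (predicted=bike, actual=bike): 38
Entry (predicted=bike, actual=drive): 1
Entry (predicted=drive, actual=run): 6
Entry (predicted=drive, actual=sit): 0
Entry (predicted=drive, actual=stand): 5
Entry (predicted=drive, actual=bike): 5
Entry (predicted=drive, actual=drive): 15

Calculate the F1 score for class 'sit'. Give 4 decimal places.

0.7805

One-vs-rest for 'sit': TP = diagonal; FP = other classes predicted 'sit'; FN = 'sit' predicted as other.
F1 score = 2·TP/(2·TP+FP+FN).
sit: TP=32, FP=4+6+3+2=15, FN=1+0+2+0=3 → 64/82 = 0.78049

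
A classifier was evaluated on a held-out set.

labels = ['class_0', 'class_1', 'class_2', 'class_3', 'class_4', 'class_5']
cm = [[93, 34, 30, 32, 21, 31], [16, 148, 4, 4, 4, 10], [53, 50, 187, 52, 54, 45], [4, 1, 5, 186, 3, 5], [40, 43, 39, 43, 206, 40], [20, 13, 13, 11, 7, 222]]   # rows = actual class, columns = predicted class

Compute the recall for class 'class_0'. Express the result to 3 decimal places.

Take TP from the diagonal, FP from the rest of the 'class_0' prediction marginal, FN from the rest of the 'class_0' actual marginal.
recall = TP/(TP+FN).
class_0: TP=93, FN=34+30+32+21+31=148 → 93/241 = 0.3859

0.386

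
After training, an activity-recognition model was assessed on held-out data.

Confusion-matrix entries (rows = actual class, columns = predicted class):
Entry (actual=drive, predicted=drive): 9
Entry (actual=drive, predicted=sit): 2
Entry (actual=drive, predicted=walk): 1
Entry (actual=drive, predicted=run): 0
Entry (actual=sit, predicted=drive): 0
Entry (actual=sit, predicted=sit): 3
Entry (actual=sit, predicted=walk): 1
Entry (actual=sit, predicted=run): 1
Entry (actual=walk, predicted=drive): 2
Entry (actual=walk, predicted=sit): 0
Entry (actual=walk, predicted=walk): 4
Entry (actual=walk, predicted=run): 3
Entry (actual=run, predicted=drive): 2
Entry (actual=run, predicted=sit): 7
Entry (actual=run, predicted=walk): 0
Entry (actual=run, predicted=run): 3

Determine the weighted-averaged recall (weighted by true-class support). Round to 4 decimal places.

0.5000

Per-class recall (TP/(TP+FN)):
  drive: TP=9, FN=2+1+0=3 → 9/12 = 0.75000
  sit: TP=3, FN=0+1+1=2 → 3/5 = 0.60000
  walk: TP=4, FN=2+0+3=5 → 4/9 = 0.44444
  run: TP=3, FN=2+7+0=9 → 3/12 = 0.25000
Weighted-recall = Σ (supportᵢ/N)·recallᵢ with N=38: (12/38)·0.75000 + (5/38)·0.60000 + (9/38)·0.44444 + (12/38)·0.25000 = 0.5000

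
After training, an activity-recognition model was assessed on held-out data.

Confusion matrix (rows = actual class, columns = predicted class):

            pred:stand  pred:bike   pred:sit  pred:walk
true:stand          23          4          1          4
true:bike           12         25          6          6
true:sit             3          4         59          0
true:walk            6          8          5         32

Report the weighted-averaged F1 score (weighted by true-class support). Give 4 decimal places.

0.6997

Per-class F1 score (2·TP/(2·TP+FP+FN)):
  stand: TP=23, FP=12+3+6=21, FN=4+1+4=9 → 46/76 = 0.60526
  bike: TP=25, FP=4+4+8=16, FN=12+6+6=24 → 50/90 = 0.55556
  sit: TP=59, FP=1+6+5=12, FN=3+4+0=7 → 118/137 = 0.86131
  walk: TP=32, FP=4+6+0=10, FN=6+8+5=19 → 64/93 = 0.68817
Weighted-F1 score = Σ (supportᵢ/N)·F1 scoreᵢ with N=198: (32/198)·0.60526 + (49/198)·0.55556 + (66/198)·0.86131 + (51/198)·0.68817 = 0.6997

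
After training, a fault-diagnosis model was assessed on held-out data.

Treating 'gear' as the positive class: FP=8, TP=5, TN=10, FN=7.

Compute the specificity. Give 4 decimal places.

0.5556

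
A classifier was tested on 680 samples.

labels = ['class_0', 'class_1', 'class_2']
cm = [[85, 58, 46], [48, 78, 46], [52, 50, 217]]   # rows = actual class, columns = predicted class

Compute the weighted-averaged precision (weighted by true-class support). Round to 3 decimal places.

0.563

Per-class precision (TP/(TP+FP)):
  class_0: TP=85, FP=48+52=100 → 85/185 = 0.4595
  class_1: TP=78, FP=58+50=108 → 78/186 = 0.4194
  class_2: TP=217, FP=46+46=92 → 217/309 = 0.7023
Weighted-precision = Σ (supportᵢ/N)·precisionᵢ with N=680: (189/680)·0.4595 + (172/680)·0.4194 + (319/680)·0.7023 = 0.563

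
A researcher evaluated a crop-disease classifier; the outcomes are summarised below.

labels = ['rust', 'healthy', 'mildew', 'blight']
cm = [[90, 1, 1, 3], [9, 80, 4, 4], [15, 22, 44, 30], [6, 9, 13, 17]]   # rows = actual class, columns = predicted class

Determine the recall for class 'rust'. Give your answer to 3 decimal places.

recall = TP/(TP+FN).
rust: TP=90, FN=1+1+3=5 → 90/95 = 0.9474

0.947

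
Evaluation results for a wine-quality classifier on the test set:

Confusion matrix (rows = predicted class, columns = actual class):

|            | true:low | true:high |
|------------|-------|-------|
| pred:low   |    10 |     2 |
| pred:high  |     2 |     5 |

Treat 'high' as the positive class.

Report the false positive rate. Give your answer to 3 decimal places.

0.167

FPR = FP/(FP+TN) = 2/(2+10) = 0.167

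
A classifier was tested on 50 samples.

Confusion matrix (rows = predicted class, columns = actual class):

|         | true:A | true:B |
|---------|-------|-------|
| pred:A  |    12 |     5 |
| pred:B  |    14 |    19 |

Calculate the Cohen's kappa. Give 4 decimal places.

0.2496

Observed agreement pₒ = trace/N = 31/50 = 0.62000
Expected agreement pₑ = Σ (rowᵢ·colᵢ)/N² = (26·17 + 24·33)/50² = 0.49360
κ = (pₒ − pₑ)/(1 − pₑ) = (0.62000 − 0.49360)/(1 − 0.49360) = 0.2496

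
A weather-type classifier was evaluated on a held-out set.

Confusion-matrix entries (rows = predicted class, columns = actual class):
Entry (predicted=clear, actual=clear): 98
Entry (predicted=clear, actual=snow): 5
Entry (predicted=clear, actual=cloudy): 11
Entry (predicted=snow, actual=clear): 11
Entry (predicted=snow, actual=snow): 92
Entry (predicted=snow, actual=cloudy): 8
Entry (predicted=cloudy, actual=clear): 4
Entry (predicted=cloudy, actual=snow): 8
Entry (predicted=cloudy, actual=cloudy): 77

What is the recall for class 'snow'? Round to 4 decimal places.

0.8762

Treat 'snow' as positive and all other classes as negative.
recall = TP/(TP+FN).
snow: TP=92, FN=5+8=13 → 92/105 = 0.87619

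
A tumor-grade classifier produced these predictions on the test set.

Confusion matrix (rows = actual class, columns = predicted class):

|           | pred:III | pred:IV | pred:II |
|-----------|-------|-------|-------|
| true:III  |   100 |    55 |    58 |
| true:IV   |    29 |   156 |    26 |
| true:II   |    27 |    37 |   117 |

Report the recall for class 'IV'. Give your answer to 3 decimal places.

Take TP from the diagonal, FP from the rest of the 'IV' prediction marginal, FN from the rest of the 'IV' actual marginal.
recall = TP/(TP+FN).
IV: TP=156, FN=29+26=55 → 156/211 = 0.7393

0.739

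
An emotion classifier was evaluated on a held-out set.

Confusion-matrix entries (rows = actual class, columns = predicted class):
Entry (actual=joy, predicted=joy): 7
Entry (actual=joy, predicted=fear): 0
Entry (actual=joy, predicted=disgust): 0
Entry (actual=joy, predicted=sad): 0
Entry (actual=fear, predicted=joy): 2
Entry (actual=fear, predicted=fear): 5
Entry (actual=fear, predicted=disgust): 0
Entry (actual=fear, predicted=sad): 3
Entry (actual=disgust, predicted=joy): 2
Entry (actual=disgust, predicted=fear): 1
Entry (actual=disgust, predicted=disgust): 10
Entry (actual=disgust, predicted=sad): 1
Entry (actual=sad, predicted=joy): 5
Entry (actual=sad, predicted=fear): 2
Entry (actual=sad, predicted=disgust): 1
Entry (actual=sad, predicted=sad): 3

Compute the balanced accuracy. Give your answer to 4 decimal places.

Balanced accuracy = mean of per-class recall.
  joy: recall = 7/7 = 1.00000
  fear: recall = 5/10 = 0.50000
  disgust: recall = 10/14 = 0.71429
  sad: recall = 3/11 = 0.27273
Mean = (1.00000 + 0.50000 + 0.71429 + 0.27273) / 4 = 0.6218

0.6218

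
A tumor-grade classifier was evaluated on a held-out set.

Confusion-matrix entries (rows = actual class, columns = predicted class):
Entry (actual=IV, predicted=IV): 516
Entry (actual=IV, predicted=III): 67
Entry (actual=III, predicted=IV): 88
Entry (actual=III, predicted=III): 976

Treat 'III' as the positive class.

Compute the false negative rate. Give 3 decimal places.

FNR = FN/(FN+TP) = 88/(88+976) = 0.083

0.083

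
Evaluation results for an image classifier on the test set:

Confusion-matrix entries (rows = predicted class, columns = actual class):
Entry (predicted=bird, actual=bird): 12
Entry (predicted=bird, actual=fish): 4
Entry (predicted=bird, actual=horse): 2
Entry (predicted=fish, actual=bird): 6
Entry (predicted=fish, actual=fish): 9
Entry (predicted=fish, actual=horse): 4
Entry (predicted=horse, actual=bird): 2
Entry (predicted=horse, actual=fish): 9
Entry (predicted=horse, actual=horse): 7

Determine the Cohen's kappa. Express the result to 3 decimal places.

Observed agreement pₒ = trace/N = 28/55 = 0.5091
Expected agreement pₑ = Σ (rowᵢ·colᵢ)/N² = (20·18 + 22·19 + 13·18)/55² = 0.3345
κ = (pₒ − pₑ)/(1 − pₑ) = (0.5091 − 0.3345)/(1 − 0.3345) = 0.262

0.262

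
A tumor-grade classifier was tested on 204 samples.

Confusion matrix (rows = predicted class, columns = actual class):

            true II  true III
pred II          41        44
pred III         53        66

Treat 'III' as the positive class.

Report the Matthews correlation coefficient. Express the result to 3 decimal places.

MCC = (TP·TN − FP·FN) / √((TP+FP)(TP+FN)(TN+FP)(TN+FN))
Numerator = 66·41 − 53·44 = 374
Denominator = √(119·110·94·85) = √104589100 = 10226.8812
MCC = 374 / 10226.8812 = 0.037

0.037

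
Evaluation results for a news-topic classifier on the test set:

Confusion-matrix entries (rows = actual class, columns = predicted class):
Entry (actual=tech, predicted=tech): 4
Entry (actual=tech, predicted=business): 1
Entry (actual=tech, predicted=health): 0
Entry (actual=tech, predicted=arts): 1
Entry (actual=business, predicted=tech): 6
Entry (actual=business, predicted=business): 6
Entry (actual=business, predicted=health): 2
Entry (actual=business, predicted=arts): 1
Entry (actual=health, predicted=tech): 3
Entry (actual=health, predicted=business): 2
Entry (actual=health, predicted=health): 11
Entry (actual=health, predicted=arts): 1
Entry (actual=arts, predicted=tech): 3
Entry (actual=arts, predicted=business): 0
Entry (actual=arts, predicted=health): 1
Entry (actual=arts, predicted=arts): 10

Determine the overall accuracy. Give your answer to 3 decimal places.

Accuracy = trace / total = (4+6+11+10=31) / 52 = 31/52 = 0.596

0.596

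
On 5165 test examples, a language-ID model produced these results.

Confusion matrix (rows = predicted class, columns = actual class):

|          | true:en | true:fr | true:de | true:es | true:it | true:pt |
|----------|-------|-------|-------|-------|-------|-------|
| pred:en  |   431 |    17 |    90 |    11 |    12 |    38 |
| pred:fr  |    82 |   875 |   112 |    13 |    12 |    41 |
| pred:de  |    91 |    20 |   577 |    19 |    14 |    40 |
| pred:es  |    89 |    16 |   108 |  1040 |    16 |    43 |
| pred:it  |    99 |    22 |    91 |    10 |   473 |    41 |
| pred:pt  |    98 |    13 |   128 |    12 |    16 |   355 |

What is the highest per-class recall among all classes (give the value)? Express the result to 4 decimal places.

Per-class recall (TP/(TP+FN)):
  en: TP=431, FN=82+91+89+99+98=459 → 431/890 = 0.48427
  fr: TP=875, FN=17+20+16+22+13=88 → 875/963 = 0.90862
  de: TP=577, FN=90+112+108+91+128=529 → 577/1106 = 0.52170
  es: TP=1040, FN=11+13+19+10+12=65 → 1040/1105 = 0.94118
  it: TP=473, FN=12+12+14+16+16=70 → 473/543 = 0.87109
  pt: TP=355, FN=38+41+40+43+41=203 → 355/558 = 0.63620
Highest is class 'es' with recall = 0.9412.

0.9412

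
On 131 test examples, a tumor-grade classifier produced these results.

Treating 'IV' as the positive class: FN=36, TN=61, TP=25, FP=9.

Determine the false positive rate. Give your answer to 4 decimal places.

0.1286

FPR = FP/(FP+TN) = 9/(9+61) = 0.1286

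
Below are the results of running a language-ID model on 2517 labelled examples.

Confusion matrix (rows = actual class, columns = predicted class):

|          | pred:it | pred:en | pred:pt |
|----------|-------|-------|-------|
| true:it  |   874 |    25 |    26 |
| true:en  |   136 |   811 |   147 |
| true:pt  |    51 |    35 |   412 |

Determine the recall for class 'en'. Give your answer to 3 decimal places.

0.741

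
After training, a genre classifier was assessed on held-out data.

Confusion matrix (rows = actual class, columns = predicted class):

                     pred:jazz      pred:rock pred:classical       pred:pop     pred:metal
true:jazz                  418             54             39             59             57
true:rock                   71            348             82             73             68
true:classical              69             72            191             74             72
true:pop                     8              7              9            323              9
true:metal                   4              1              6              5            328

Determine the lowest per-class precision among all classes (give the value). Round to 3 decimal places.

Per-class precision (TP/(TP+FP)):
  jazz: TP=418, FP=71+69+8+4=152 → 418/570 = 0.7333
  rock: TP=348, FP=54+72+7+1=134 → 348/482 = 0.7220
  classical: TP=191, FP=39+82+9+6=136 → 191/327 = 0.5841
  pop: TP=323, FP=59+73+74+5=211 → 323/534 = 0.6049
  metal: TP=328, FP=57+68+72+9=206 → 328/534 = 0.6142
Lowest is class 'classical' with precision = 0.584.

0.584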